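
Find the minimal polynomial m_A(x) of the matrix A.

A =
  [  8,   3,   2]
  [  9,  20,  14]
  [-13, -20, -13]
x^3 - 15*x^2 + 75*x - 125

The characteristic polynomial is χ_A(x) = (x - 5)^3, so the eigenvalues are known. The minimal polynomial is
  m_A(x) = Π_λ (x − λ)^{k_λ}
where k_λ is the size of the *largest* Jordan block for λ (equivalently, the smallest k with (A − λI)^k v = 0 for every generalised eigenvector v of λ).

  λ = 5: largest Jordan block has size 3, contributing (x − 5)^3

So m_A(x) = (x - 5)^3 = x^3 - 15*x^2 + 75*x - 125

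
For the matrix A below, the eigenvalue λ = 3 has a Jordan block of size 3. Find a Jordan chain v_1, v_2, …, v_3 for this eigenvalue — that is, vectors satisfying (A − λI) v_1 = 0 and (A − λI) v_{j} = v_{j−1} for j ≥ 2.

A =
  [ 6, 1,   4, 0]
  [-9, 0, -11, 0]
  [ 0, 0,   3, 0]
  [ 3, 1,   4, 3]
A Jordan chain for λ = 3 of length 3:
v_1 = (1, -3, 0, 1)ᵀ
v_2 = (4, -11, 0, 4)ᵀ
v_3 = (0, 0, 1, 0)ᵀ

Let N = A − (3)·I. We want v_3 with N^3 v_3 = 0 but N^2 v_3 ≠ 0; then v_{j-1} := N · v_j for j = 3, …, 2.

Pick v_3 = (0, 0, 1, 0)ᵀ.
Then v_2 = N · v_3 = (4, -11, 0, 4)ᵀ.
Then v_1 = N · v_2 = (1, -3, 0, 1)ᵀ.

Sanity check: (A − (3)·I) v_1 = (0, 0, 0, 0)ᵀ = 0. ✓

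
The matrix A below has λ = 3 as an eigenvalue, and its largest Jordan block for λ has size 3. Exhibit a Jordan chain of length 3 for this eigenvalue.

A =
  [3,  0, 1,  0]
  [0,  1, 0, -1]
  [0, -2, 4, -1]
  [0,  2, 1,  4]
A Jordan chain for λ = 3 of length 3:
v_1 = (-2, 2, 0, -4)ᵀ
v_2 = (0, -2, -2, 2)ᵀ
v_3 = (0, 1, 0, 0)ᵀ

Let N = A − (3)·I. We want v_3 with N^3 v_3 = 0 but N^2 v_3 ≠ 0; then v_{j-1} := N · v_j for j = 3, …, 2.

Pick v_3 = (0, 1, 0, 0)ᵀ.
Then v_2 = N · v_3 = (0, -2, -2, 2)ᵀ.
Then v_1 = N · v_2 = (-2, 2, 0, -4)ᵀ.

Sanity check: (A − (3)·I) v_1 = (0, 0, 0, 0)ᵀ = 0. ✓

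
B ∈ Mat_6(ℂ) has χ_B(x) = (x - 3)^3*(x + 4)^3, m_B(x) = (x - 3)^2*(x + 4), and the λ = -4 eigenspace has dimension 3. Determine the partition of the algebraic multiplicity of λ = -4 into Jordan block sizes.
Block sizes for λ = -4: [1, 1, 1]

Step 1 — from the characteristic polynomial, algebraic multiplicity of λ = -4 is 3. From dim ker(B − (-4)·I) = 3, there are exactly 3 Jordan blocks for λ = -4.
Step 2 — from the minimal polynomial, the factor (x + 4) tells us the largest block for λ = -4 has size 1.
Step 3 — with total size 3, 3 blocks, and largest block 1, the block sizes (in nonincreasing order) are [1, 1, 1].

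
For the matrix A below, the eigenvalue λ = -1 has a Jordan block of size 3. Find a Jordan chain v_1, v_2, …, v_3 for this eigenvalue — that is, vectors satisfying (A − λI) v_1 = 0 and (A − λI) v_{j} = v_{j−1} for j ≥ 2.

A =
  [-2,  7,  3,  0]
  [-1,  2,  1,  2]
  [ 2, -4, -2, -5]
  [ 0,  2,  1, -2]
A Jordan chain for λ = -1 of length 3:
v_1 = (2, 2, -4, 0)ᵀ
v_2 = (7, 3, -4, 2)ᵀ
v_3 = (0, 1, 0, 0)ᵀ

Let N = A − (-1)·I. We want v_3 with N^3 v_3 = 0 but N^2 v_3 ≠ 0; then v_{j-1} := N · v_j for j = 3, …, 2.

Pick v_3 = (0, 1, 0, 0)ᵀ.
Then v_2 = N · v_3 = (7, 3, -4, 2)ᵀ.
Then v_1 = N · v_2 = (2, 2, -4, 0)ᵀ.

Sanity check: (A − (-1)·I) v_1 = (0, 0, 0, 0)ᵀ = 0. ✓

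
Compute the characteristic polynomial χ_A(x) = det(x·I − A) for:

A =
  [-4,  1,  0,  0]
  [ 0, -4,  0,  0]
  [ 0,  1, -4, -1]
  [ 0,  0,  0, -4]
x^4 + 16*x^3 + 96*x^2 + 256*x + 256

Expanding det(x·I − A) (e.g. by cofactor expansion or by noting that A is similar to its Jordan form J, which has the same characteristic polynomial as A) gives
  χ_A(x) = x^4 + 16*x^3 + 96*x^2 + 256*x + 256
which factors as (x + 4)^4. The eigenvalues (with algebraic multiplicities) are λ = -4 with multiplicity 4.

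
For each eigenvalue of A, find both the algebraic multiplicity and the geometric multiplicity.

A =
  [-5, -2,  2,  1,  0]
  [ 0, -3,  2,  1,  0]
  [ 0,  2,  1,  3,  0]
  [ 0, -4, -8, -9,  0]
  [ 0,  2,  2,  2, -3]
λ = -5: alg = 2, geom = 2; λ = -3: alg = 3, geom = 2

Step 1 — factor the characteristic polynomial to read off the algebraic multiplicities:
  χ_A(x) = (x + 3)^3*(x + 5)^2

Step 2 — compute geometric multiplicities via the rank-nullity identity g(λ) = n − rank(A − λI):
  rank(A − (-5)·I) = 3, so dim ker(A − (-5)·I) = n − 3 = 2
  rank(A − (-3)·I) = 3, so dim ker(A − (-3)·I) = n − 3 = 2

Summary:
  λ = -5: algebraic multiplicity = 2, geometric multiplicity = 2
  λ = -3: algebraic multiplicity = 3, geometric multiplicity = 2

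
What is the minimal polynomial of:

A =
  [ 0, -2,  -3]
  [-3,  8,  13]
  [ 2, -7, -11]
x^3 + 3*x^2 + 3*x + 1

The characteristic polynomial is χ_A(x) = (x + 1)^3, so the eigenvalues are known. The minimal polynomial is
  m_A(x) = Π_λ (x − λ)^{k_λ}
where k_λ is the size of the *largest* Jordan block for λ (equivalently, the smallest k with (A − λI)^k v = 0 for every generalised eigenvector v of λ).

  λ = -1: largest Jordan block has size 3, contributing (x + 1)^3

So m_A(x) = (x + 1)^3 = x^3 + 3*x^2 + 3*x + 1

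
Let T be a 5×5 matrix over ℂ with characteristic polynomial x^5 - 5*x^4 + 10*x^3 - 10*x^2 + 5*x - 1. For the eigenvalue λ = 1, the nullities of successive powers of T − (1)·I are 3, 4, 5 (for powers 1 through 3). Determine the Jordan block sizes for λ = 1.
Block sizes for λ = 1: [3, 1, 1]

From the dimensions of kernels of powers, the number of Jordan blocks of size at least j is d_j − d_{j−1} where d_j = dim ker(N^j) (with d_0 = 0). Computing the differences gives [3, 1, 1].
The number of blocks of size exactly k is (#blocks of size ≥ k) − (#blocks of size ≥ k + 1), so the partition is: 2 block(s) of size 1, 1 block(s) of size 3.
In nonincreasing order the block sizes are [3, 1, 1].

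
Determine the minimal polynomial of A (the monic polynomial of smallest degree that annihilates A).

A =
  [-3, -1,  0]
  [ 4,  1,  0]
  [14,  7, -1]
x^2 + 2*x + 1

The characteristic polynomial is χ_A(x) = (x + 1)^3, so the eigenvalues are known. The minimal polynomial is
  m_A(x) = Π_λ (x − λ)^{k_λ}
where k_λ is the size of the *largest* Jordan block for λ (equivalently, the smallest k with (A − λI)^k v = 0 for every generalised eigenvector v of λ).

  λ = -1: largest Jordan block has size 2, contributing (x + 1)^2

So m_A(x) = (x + 1)^2 = x^2 + 2*x + 1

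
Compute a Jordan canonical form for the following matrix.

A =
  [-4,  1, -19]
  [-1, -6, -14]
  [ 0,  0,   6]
J_2(-5) ⊕ J_1(6)

The characteristic polynomial is
  det(x·I − A) = x^3 + 4*x^2 - 35*x - 150 = (x - 6)*(x + 5)^2

Eigenvalues and multiplicities (the geometric multiplicity of λ is n − rank(A − λI), which equals the number of Jordan blocks for λ):
  λ = -5: algebraic multiplicity = 2, geometric multiplicity = 1
  λ = 6: algebraic multiplicity = 1, geometric multiplicity = 1

Determining the block sizes for each eigenvalue:
  λ = -5: one block (gm = 1), so the single block has size am = 2 → block sizes [2]
  λ = 6: one block (gm = 1), so the single block has size am = 1 → block sizes [1]

Assembling the blocks gives a Jordan form
J =
  [-5,  1, 0]
  [ 0, -5, 0]
  [ 0,  0, 6]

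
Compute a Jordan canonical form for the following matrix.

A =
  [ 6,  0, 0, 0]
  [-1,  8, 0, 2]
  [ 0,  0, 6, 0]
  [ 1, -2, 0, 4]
J_2(6) ⊕ J_1(6) ⊕ J_1(6)

The characteristic polynomial is
  det(x·I − A) = x^4 - 24*x^3 + 216*x^2 - 864*x + 1296 = (x - 6)^4

Eigenvalues and multiplicities (the geometric multiplicity of λ is n − rank(A − λI), which equals the number of Jordan blocks for λ):
  λ = 6: algebraic multiplicity = 4, geometric multiplicity = 3

Determining the block sizes for each eigenvalue:
  λ = 6: 3 blocks summing to 4 forces exactly one block of size 2 and the rest size 1 → block sizes [2, 1, 1]

Assembling the blocks gives a Jordan form
J =
  [6, 1, 0, 0]
  [0, 6, 0, 0]
  [0, 0, 6, 0]
  [0, 0, 0, 6]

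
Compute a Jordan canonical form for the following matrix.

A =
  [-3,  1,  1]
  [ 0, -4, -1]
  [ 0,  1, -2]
J_2(-3) ⊕ J_1(-3)

The characteristic polynomial is
  det(x·I − A) = x^3 + 9*x^2 + 27*x + 27 = (x + 3)^3

Eigenvalues and multiplicities (the geometric multiplicity of λ is n − rank(A − λI), which equals the number of Jordan blocks for λ):
  λ = -3: algebraic multiplicity = 3, geometric multiplicity = 2

Determining the block sizes for each eigenvalue:
  λ = -3: 2 blocks summing to 3 forces exactly one block of size 2 and the rest size 1 → block sizes [2, 1]

Assembling the blocks gives a Jordan form
J =
  [-3,  1,  0]
  [ 0, -3,  0]
  [ 0,  0, -3]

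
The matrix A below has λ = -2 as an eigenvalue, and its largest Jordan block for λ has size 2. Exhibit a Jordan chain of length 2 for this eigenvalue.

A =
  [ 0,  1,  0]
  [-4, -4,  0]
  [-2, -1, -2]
A Jordan chain for λ = -2 of length 2:
v_1 = (2, -4, -2)ᵀ
v_2 = (1, 0, 0)ᵀ

Let N = A − (-2)·I. We want v_2 with N^2 v_2 = 0 but N^1 v_2 ≠ 0; then v_{j-1} := N · v_j for j = 2, …, 2.

Pick v_2 = (1, 0, 0)ᵀ.
Then v_1 = N · v_2 = (2, -4, -2)ᵀ.

Sanity check: (A − (-2)·I) v_1 = (0, 0, 0)ᵀ = 0. ✓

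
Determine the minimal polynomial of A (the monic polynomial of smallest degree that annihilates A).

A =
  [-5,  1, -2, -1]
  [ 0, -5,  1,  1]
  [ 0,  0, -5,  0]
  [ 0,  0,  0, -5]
x^3 + 15*x^2 + 75*x + 125

The characteristic polynomial is χ_A(x) = (x + 5)^4, so the eigenvalues are known. The minimal polynomial is
  m_A(x) = Π_λ (x − λ)^{k_λ}
where k_λ is the size of the *largest* Jordan block for λ (equivalently, the smallest k with (A − λI)^k v = 0 for every generalised eigenvector v of λ).

  λ = -5: largest Jordan block has size 3, contributing (x + 5)^3

So m_A(x) = (x + 5)^3 = x^3 + 15*x^2 + 75*x + 125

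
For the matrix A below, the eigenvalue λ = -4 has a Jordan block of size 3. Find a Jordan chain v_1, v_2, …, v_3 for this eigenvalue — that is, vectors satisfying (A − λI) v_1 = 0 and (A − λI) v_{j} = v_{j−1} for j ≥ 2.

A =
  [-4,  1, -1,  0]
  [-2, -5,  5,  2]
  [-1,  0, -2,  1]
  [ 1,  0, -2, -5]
A Jordan chain for λ = -4 of length 3:
v_1 = (-1, -1, -1, 1)ᵀ
v_2 = (0, -2, -1, 1)ᵀ
v_3 = (1, 0, 0, 0)ᵀ

Let N = A − (-4)·I. We want v_3 with N^3 v_3 = 0 but N^2 v_3 ≠ 0; then v_{j-1} := N · v_j for j = 3, …, 2.

Pick v_3 = (1, 0, 0, 0)ᵀ.
Then v_2 = N · v_3 = (0, -2, -1, 1)ᵀ.
Then v_1 = N · v_2 = (-1, -1, -1, 1)ᵀ.

Sanity check: (A − (-4)·I) v_1 = (0, 0, 0, 0)ᵀ = 0. ✓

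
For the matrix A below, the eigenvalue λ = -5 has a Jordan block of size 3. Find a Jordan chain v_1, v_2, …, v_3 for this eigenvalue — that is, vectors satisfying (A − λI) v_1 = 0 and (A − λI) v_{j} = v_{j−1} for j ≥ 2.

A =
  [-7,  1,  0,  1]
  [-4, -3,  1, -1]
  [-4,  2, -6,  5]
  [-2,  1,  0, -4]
A Jordan chain for λ = -5 of length 3:
v_1 = (-2, -2, -6, -2)ᵀ
v_2 = (-2, -4, -4, -2)ᵀ
v_3 = (1, 0, 0, 0)ᵀ

Let N = A − (-5)·I. We want v_3 with N^3 v_3 = 0 but N^2 v_3 ≠ 0; then v_{j-1} := N · v_j for j = 3, …, 2.

Pick v_3 = (1, 0, 0, 0)ᵀ.
Then v_2 = N · v_3 = (-2, -4, -4, -2)ᵀ.
Then v_1 = N · v_2 = (-2, -2, -6, -2)ᵀ.

Sanity check: (A − (-5)·I) v_1 = (0, 0, 0, 0)ᵀ = 0. ✓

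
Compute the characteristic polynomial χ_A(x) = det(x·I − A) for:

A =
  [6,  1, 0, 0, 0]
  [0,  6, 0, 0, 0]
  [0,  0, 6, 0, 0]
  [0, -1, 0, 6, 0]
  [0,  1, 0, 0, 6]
x^5 - 30*x^4 + 360*x^3 - 2160*x^2 + 6480*x - 7776

Expanding det(x·I − A) (e.g. by cofactor expansion or by noting that A is similar to its Jordan form J, which has the same characteristic polynomial as A) gives
  χ_A(x) = x^5 - 30*x^4 + 360*x^3 - 2160*x^2 + 6480*x - 7776
which factors as (x - 6)^5. The eigenvalues (with algebraic multiplicities) are λ = 6 with multiplicity 5.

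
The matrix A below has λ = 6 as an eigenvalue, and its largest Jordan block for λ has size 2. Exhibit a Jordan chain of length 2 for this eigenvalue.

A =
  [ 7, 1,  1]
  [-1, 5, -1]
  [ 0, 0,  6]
A Jordan chain for λ = 6 of length 2:
v_1 = (1, -1, 0)ᵀ
v_2 = (1, 0, 0)ᵀ

Let N = A − (6)·I. We want v_2 with N^2 v_2 = 0 but N^1 v_2 ≠ 0; then v_{j-1} := N · v_j for j = 2, …, 2.

Pick v_2 = (1, 0, 0)ᵀ.
Then v_1 = N · v_2 = (1, -1, 0)ᵀ.

Sanity check: (A − (6)·I) v_1 = (0, 0, 0)ᵀ = 0. ✓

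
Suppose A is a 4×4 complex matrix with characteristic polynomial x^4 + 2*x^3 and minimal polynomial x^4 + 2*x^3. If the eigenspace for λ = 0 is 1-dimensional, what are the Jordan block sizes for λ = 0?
Block sizes for λ = 0: [3]

Step 1 — from the characteristic polynomial, algebraic multiplicity of λ = 0 is 3. From dim ker(A − (0)·I) = 1, there are exactly 1 Jordan blocks for λ = 0.
Step 2 — from the minimal polynomial, the factor (x − 0)^3 tells us the largest block for λ = 0 has size 3.
Step 3 — with total size 3, 1 blocks, and largest block 3, the block sizes (in nonincreasing order) are [3].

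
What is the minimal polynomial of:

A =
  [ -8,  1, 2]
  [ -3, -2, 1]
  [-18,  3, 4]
x^3 + 6*x^2 + 12*x + 8

The characteristic polynomial is χ_A(x) = (x + 2)^3, so the eigenvalues are known. The minimal polynomial is
  m_A(x) = Π_λ (x − λ)^{k_λ}
where k_λ is the size of the *largest* Jordan block for λ (equivalently, the smallest k with (A − λI)^k v = 0 for every generalised eigenvector v of λ).

  λ = -2: largest Jordan block has size 3, contributing (x + 2)^3

So m_A(x) = (x + 2)^3 = x^3 + 6*x^2 + 12*x + 8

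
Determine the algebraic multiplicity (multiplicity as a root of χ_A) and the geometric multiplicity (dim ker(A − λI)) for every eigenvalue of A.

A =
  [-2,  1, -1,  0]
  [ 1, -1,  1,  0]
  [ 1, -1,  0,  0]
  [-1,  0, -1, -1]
λ = -1: alg = 4, geom = 2

Step 1 — factor the characteristic polynomial to read off the algebraic multiplicities:
  χ_A(x) = (x + 1)^4

Step 2 — compute geometric multiplicities via the rank-nullity identity g(λ) = n − rank(A − λI):
  rank(A − (-1)·I) = 2, so dim ker(A − (-1)·I) = n − 2 = 2

Summary:
  λ = -1: algebraic multiplicity = 4, geometric multiplicity = 2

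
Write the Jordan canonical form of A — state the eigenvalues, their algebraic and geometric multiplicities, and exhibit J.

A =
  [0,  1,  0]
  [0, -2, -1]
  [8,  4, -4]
J_3(-2)

The characteristic polynomial is
  det(x·I − A) = x^3 + 6*x^2 + 12*x + 8 = (x + 2)^3

Eigenvalues and multiplicities (the geometric multiplicity of λ is n − rank(A − λI), which equals the number of Jordan blocks for λ):
  λ = -2: algebraic multiplicity = 3, geometric multiplicity = 1

Determining the block sizes for each eigenvalue:
  λ = -2: one block (gm = 1), so the single block has size am = 3 → block sizes [3]

Assembling the blocks gives a Jordan form
J =
  [-2,  1,  0]
  [ 0, -2,  1]
  [ 0,  0, -2]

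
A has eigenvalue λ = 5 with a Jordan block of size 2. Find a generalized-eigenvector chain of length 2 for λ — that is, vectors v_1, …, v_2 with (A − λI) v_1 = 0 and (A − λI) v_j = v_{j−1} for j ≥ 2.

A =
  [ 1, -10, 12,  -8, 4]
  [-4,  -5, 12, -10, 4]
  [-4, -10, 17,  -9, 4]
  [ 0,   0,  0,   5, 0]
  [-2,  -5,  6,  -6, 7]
A Jordan chain for λ = 5 of length 2:
v_1 = (-4, -4, -4, 0, -2)ᵀ
v_2 = (1, 0, 0, 0, 0)ᵀ

Let N = A − (5)·I. We want v_2 with N^2 v_2 = 0 but N^1 v_2 ≠ 0; then v_{j-1} := N · v_j for j = 2, …, 2.

Pick v_2 = (1, 0, 0, 0, 0)ᵀ.
Then v_1 = N · v_2 = (-4, -4, -4, 0, -2)ᵀ.

Sanity check: (A − (5)·I) v_1 = (0, 0, 0, 0, 0)ᵀ = 0. ✓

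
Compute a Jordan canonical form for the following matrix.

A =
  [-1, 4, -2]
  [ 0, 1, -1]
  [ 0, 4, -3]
J_2(-1) ⊕ J_1(-1)

The characteristic polynomial is
  det(x·I − A) = x^3 + 3*x^2 + 3*x + 1 = (x + 1)^3

Eigenvalues and multiplicities (the geometric multiplicity of λ is n − rank(A − λI), which equals the number of Jordan blocks for λ):
  λ = -1: algebraic multiplicity = 3, geometric multiplicity = 2

Determining the block sizes for each eigenvalue:
  λ = -1: 2 blocks summing to 3 forces exactly one block of size 2 and the rest size 1 → block sizes [2, 1]

Assembling the blocks gives a Jordan form
J =
  [-1,  1,  0]
  [ 0, -1,  0]
  [ 0,  0, -1]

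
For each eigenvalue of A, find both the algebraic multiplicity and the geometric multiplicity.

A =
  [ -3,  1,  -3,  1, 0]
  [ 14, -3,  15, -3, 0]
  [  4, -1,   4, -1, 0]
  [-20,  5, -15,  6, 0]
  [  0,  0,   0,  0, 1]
λ = 1: alg = 5, geom = 3

Step 1 — factor the characteristic polynomial to read off the algebraic multiplicities:
  χ_A(x) = (x - 1)^5

Step 2 — compute geometric multiplicities via the rank-nullity identity g(λ) = n − rank(A − λI):
  rank(A − (1)·I) = 2, so dim ker(A − (1)·I) = n − 2 = 3

Summary:
  λ = 1: algebraic multiplicity = 5, geometric multiplicity = 3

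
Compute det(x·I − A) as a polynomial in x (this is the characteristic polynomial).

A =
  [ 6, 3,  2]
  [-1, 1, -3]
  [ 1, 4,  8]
x^3 - 15*x^2 + 75*x - 125

Expanding det(x·I − A) (e.g. by cofactor expansion or by noting that A is similar to its Jordan form J, which has the same characteristic polynomial as A) gives
  χ_A(x) = x^3 - 15*x^2 + 75*x - 125
which factors as (x - 5)^3. The eigenvalues (with algebraic multiplicities) are λ = 5 with multiplicity 3.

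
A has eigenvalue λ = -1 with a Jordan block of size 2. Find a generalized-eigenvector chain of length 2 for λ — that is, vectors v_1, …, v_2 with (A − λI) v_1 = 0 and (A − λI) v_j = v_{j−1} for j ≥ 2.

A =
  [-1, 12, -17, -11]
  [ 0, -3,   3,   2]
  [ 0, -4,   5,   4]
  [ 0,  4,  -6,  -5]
A Jordan chain for λ = -1 of length 2:
v_1 = (12, -2, -4, 4)ᵀ
v_2 = (0, 1, 0, 0)ᵀ

Let N = A − (-1)·I. We want v_2 with N^2 v_2 = 0 but N^1 v_2 ≠ 0; then v_{j-1} := N · v_j for j = 2, …, 2.

Pick v_2 = (0, 1, 0, 0)ᵀ.
Then v_1 = N · v_2 = (12, -2, -4, 4)ᵀ.

Sanity check: (A − (-1)·I) v_1 = (0, 0, 0, 0)ᵀ = 0. ✓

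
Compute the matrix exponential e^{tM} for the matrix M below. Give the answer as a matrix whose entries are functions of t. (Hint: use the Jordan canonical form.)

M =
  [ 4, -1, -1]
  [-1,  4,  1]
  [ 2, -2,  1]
e^{tM} =
  [t*exp(3*t) + exp(3*t), -t*exp(3*t), -t*exp(3*t)]
  [-t*exp(3*t), t*exp(3*t) + exp(3*t), t*exp(3*t)]
  [2*t*exp(3*t), -2*t*exp(3*t), -2*t*exp(3*t) + exp(3*t)]

Strategy: write M = P · J · P⁻¹ where J is a Jordan canonical form, so e^{tM} = P · e^{tJ} · P⁻¹, and e^{tJ} can be computed block-by-block.

M has Jordan form
J =
  [3, 1, 0]
  [0, 3, 0]
  [0, 0, 3]
(up to reordering of blocks).

Per-block formulas:
  For a 1×1 block at λ = 3: exp(t · [3]) = [e^(3t)].
  For a 2×2 Jordan block J_2(3): exp(t · J_2(3)) = e^(3t)·(I + t·N), where N is the 2×2 nilpotent shift.

After assembling e^{tJ} and conjugating by P, we get:

e^{tM} =
  [t*exp(3*t) + exp(3*t), -t*exp(3*t), -t*exp(3*t)]
  [-t*exp(3*t), t*exp(3*t) + exp(3*t), t*exp(3*t)]
  [2*t*exp(3*t), -2*t*exp(3*t), -2*t*exp(3*t) + exp(3*t)]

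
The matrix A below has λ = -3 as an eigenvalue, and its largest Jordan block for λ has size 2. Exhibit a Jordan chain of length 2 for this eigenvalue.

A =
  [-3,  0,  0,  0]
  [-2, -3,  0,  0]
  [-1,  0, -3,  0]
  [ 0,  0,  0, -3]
A Jordan chain for λ = -3 of length 2:
v_1 = (0, -2, -1, 0)ᵀ
v_2 = (1, 0, 0, 0)ᵀ

Let N = A − (-3)·I. We want v_2 with N^2 v_2 = 0 but N^1 v_2 ≠ 0; then v_{j-1} := N · v_j for j = 2, …, 2.

Pick v_2 = (1, 0, 0, 0)ᵀ.
Then v_1 = N · v_2 = (0, -2, -1, 0)ᵀ.

Sanity check: (A − (-3)·I) v_1 = (0, 0, 0, 0)ᵀ = 0. ✓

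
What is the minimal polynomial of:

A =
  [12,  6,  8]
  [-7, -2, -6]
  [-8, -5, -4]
x^3 - 6*x^2 + 12*x - 8

The characteristic polynomial is χ_A(x) = (x - 2)^3, so the eigenvalues are known. The minimal polynomial is
  m_A(x) = Π_λ (x − λ)^{k_λ}
where k_λ is the size of the *largest* Jordan block for λ (equivalently, the smallest k with (A − λI)^k v = 0 for every generalised eigenvector v of λ).

  λ = 2: largest Jordan block has size 3, contributing (x − 2)^3

So m_A(x) = (x - 2)^3 = x^3 - 6*x^2 + 12*x - 8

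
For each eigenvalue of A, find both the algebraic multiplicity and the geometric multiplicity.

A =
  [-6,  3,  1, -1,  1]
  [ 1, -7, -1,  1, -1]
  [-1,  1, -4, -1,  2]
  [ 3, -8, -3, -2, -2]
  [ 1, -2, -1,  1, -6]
λ = -5: alg = 5, geom = 2

Step 1 — factor the characteristic polynomial to read off the algebraic multiplicities:
  χ_A(x) = (x + 5)^5

Step 2 — compute geometric multiplicities via the rank-nullity identity g(λ) = n − rank(A − λI):
  rank(A − (-5)·I) = 3, so dim ker(A − (-5)·I) = n − 3 = 2

Summary:
  λ = -5: algebraic multiplicity = 5, geometric multiplicity = 2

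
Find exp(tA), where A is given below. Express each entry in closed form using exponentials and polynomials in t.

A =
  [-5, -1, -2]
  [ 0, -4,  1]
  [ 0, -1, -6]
e^{tA} =
  [exp(-5*t), t^2*exp(-5*t)/2 - t*exp(-5*t), t^2*exp(-5*t)/2 - 2*t*exp(-5*t)]
  [0, t*exp(-5*t) + exp(-5*t), t*exp(-5*t)]
  [0, -t*exp(-5*t), -t*exp(-5*t) + exp(-5*t)]

Strategy: write A = P · J · P⁻¹ where J is a Jordan canonical form, so e^{tA} = P · e^{tJ} · P⁻¹, and e^{tJ} can be computed block-by-block.

A has Jordan form
J =
  [-5,  1,  0]
  [ 0, -5,  1]
  [ 0,  0, -5]
(up to reordering of blocks).

Per-block formulas:
  For a 3×3 Jordan block J_3(-5): exp(t · J_3(-5)) = e^(-5t)·(I + t·N + (t^2/2)·N^2), where N is the 3×3 nilpotent shift.

After assembling e^{tJ} and conjugating by P, we get:

e^{tA} =
  [exp(-5*t), t^2*exp(-5*t)/2 - t*exp(-5*t), t^2*exp(-5*t)/2 - 2*t*exp(-5*t)]
  [0, t*exp(-5*t) + exp(-5*t), t*exp(-5*t)]
  [0, -t*exp(-5*t), -t*exp(-5*t) + exp(-5*t)]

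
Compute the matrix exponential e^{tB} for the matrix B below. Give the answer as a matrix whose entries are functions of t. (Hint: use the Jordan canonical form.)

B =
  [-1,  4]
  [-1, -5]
e^{tB} =
  [2*t*exp(-3*t) + exp(-3*t), 4*t*exp(-3*t)]
  [-t*exp(-3*t), -2*t*exp(-3*t) + exp(-3*t)]

Strategy: write B = P · J · P⁻¹ where J is a Jordan canonical form, so e^{tB} = P · e^{tJ} · P⁻¹, and e^{tJ} can be computed block-by-block.

B has Jordan form
J =
  [-3,  1]
  [ 0, -3]
(up to reordering of blocks).

Per-block formulas:
  For a 2×2 Jordan block J_2(-3): exp(t · J_2(-3)) = e^(-3t)·(I + t·N), where N is the 2×2 nilpotent shift.

After assembling e^{tJ} and conjugating by P, we get:

e^{tB} =
  [2*t*exp(-3*t) + exp(-3*t), 4*t*exp(-3*t)]
  [-t*exp(-3*t), -2*t*exp(-3*t) + exp(-3*t)]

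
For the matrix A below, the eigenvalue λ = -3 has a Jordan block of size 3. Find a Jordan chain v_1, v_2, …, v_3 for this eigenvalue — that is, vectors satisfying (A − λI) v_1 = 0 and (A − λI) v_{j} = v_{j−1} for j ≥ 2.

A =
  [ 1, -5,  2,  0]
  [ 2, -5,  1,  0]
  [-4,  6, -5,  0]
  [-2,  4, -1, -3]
A Jordan chain for λ = -3 of length 3:
v_1 = (-2, 0, 4, 4)ᵀ
v_2 = (4, 2, -4, -2)ᵀ
v_3 = (1, 0, 0, 0)ᵀ

Let N = A − (-3)·I. We want v_3 with N^3 v_3 = 0 but N^2 v_3 ≠ 0; then v_{j-1} := N · v_j for j = 3, …, 2.

Pick v_3 = (1, 0, 0, 0)ᵀ.
Then v_2 = N · v_3 = (4, 2, -4, -2)ᵀ.
Then v_1 = N · v_2 = (-2, 0, 4, 4)ᵀ.

Sanity check: (A − (-3)·I) v_1 = (0, 0, 0, 0)ᵀ = 0. ✓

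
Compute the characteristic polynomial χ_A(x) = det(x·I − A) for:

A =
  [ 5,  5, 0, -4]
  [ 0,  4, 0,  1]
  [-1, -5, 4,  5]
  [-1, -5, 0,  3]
x^4 - 16*x^3 + 96*x^2 - 256*x + 256

Expanding det(x·I − A) (e.g. by cofactor expansion or by noting that A is similar to its Jordan form J, which has the same characteristic polynomial as A) gives
  χ_A(x) = x^4 - 16*x^3 + 96*x^2 - 256*x + 256
which factors as (x - 4)^4. The eigenvalues (with algebraic multiplicities) are λ = 4 with multiplicity 4.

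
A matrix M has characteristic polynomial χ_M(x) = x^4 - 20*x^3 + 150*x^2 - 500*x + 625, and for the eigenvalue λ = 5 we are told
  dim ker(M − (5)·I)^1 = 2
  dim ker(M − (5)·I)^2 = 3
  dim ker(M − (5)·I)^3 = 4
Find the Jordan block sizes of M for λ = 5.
Block sizes for λ = 5: [3, 1]

From the dimensions of kernels of powers, the number of Jordan blocks of size at least j is d_j − d_{j−1} where d_j = dim ker(N^j) (with d_0 = 0). Computing the differences gives [2, 1, 1].
The number of blocks of size exactly k is (#blocks of size ≥ k) − (#blocks of size ≥ k + 1), so the partition is: 1 block(s) of size 1, 1 block(s) of size 3.
In nonincreasing order the block sizes are [3, 1].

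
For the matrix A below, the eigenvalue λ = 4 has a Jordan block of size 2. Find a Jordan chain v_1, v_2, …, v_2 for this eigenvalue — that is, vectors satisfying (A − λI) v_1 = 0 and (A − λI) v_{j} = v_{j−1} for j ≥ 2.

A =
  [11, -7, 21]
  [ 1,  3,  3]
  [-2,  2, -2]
A Jordan chain for λ = 4 of length 2:
v_1 = (7, 1, -2)ᵀ
v_2 = (1, 0, 0)ᵀ

Let N = A − (4)·I. We want v_2 with N^2 v_2 = 0 but N^1 v_2 ≠ 0; then v_{j-1} := N · v_j for j = 2, …, 2.

Pick v_2 = (1, 0, 0)ᵀ.
Then v_1 = N · v_2 = (7, 1, -2)ᵀ.

Sanity check: (A − (4)·I) v_1 = (0, 0, 0)ᵀ = 0. ✓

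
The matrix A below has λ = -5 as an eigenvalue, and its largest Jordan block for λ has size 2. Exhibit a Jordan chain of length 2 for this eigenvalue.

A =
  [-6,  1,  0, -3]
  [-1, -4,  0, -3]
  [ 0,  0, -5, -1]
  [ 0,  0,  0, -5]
A Jordan chain for λ = -5 of length 2:
v_1 = (-1, -1, 0, 0)ᵀ
v_2 = (1, 0, 0, 0)ᵀ

Let N = A − (-5)·I. We want v_2 with N^2 v_2 = 0 but N^1 v_2 ≠ 0; then v_{j-1} := N · v_j for j = 2, …, 2.

Pick v_2 = (1, 0, 0, 0)ᵀ.
Then v_1 = N · v_2 = (-1, -1, 0, 0)ᵀ.

Sanity check: (A − (-5)·I) v_1 = (0, 0, 0, 0)ᵀ = 0. ✓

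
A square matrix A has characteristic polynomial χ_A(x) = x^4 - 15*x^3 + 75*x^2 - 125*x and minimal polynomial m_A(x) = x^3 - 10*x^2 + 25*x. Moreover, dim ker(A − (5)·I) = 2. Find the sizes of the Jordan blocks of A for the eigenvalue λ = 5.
Block sizes for λ = 5: [2, 1]

Step 1 — from the characteristic polynomial, algebraic multiplicity of λ = 5 is 3. From dim ker(A − (5)·I) = 2, there are exactly 2 Jordan blocks for λ = 5.
Step 2 — from the minimal polynomial, the factor (x − 5)^2 tells us the largest block for λ = 5 has size 2.
Step 3 — with total size 3, 2 blocks, and largest block 2, the block sizes (in nonincreasing order) are [2, 1].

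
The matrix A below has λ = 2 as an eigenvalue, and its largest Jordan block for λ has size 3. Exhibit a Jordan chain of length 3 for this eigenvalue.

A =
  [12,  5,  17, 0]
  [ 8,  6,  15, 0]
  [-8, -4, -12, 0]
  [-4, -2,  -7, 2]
A Jordan chain for λ = 2 of length 3:
v_1 = (4, -8, 0, 0)ᵀ
v_2 = (10, 8, -8, -4)ᵀ
v_3 = (1, 0, 0, 0)ᵀ

Let N = A − (2)·I. We want v_3 with N^3 v_3 = 0 but N^2 v_3 ≠ 0; then v_{j-1} := N · v_j for j = 3, …, 2.

Pick v_3 = (1, 0, 0, 0)ᵀ.
Then v_2 = N · v_3 = (10, 8, -8, -4)ᵀ.
Then v_1 = N · v_2 = (4, -8, 0, 0)ᵀ.

Sanity check: (A − (2)·I) v_1 = (0, 0, 0, 0)ᵀ = 0. ✓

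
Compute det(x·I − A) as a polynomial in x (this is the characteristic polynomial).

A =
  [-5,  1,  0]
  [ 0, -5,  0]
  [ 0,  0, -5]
x^3 + 15*x^2 + 75*x + 125

Expanding det(x·I − A) (e.g. by cofactor expansion or by noting that A is similar to its Jordan form J, which has the same characteristic polynomial as A) gives
  χ_A(x) = x^3 + 15*x^2 + 75*x + 125
which factors as (x + 5)^3. The eigenvalues (with algebraic multiplicities) are λ = -5 with multiplicity 3.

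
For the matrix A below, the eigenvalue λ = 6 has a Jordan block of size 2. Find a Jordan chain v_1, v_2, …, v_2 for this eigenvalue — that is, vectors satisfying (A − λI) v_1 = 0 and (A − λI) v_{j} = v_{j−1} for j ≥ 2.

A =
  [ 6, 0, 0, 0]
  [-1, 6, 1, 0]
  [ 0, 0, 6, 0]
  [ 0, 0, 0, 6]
A Jordan chain for λ = 6 of length 2:
v_1 = (0, -1, 0, 0)ᵀ
v_2 = (1, 0, 0, 0)ᵀ

Let N = A − (6)·I. We want v_2 with N^2 v_2 = 0 but N^1 v_2 ≠ 0; then v_{j-1} := N · v_j for j = 2, …, 2.

Pick v_2 = (1, 0, 0, 0)ᵀ.
Then v_1 = N · v_2 = (0, -1, 0, 0)ᵀ.

Sanity check: (A − (6)·I) v_1 = (0, 0, 0, 0)ᵀ = 0. ✓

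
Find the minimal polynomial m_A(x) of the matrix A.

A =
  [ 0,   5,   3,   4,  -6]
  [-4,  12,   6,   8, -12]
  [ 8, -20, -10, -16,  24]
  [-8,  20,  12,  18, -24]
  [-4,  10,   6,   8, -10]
x^2 - 4*x + 4

The characteristic polynomial is χ_A(x) = (x - 2)^5, so the eigenvalues are known. The minimal polynomial is
  m_A(x) = Π_λ (x − λ)^{k_λ}
where k_λ is the size of the *largest* Jordan block for λ (equivalently, the smallest k with (A − λI)^k v = 0 for every generalised eigenvector v of λ).

  λ = 2: largest Jordan block has size 2, contributing (x − 2)^2

So m_A(x) = (x - 2)^2 = x^2 - 4*x + 4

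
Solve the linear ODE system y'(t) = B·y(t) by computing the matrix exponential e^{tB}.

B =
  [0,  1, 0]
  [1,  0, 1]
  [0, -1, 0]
e^{tB} =
  [t^2/2 + 1, t, t^2/2]
  [t, 1, t]
  [-t^2/2, -t, 1 - t^2/2]

Strategy: write B = P · J · P⁻¹ where J is a Jordan canonical form, so e^{tB} = P · e^{tJ} · P⁻¹, and e^{tJ} can be computed block-by-block.

B has Jordan form
J =
  [0, 1, 0]
  [0, 0, 1]
  [0, 0, 0]
(up to reordering of blocks).

Per-block formulas:
  For a 3×3 Jordan block J_3(0): exp(t · J_3(0)) = e^(0t)·(I + t·N + (t^2/2)·N^2), where N is the 3×3 nilpotent shift.

After assembling e^{tJ} and conjugating by P, we get:

e^{tB} =
  [t^2/2 + 1, t, t^2/2]
  [t, 1, t]
  [-t^2/2, -t, 1 - t^2/2]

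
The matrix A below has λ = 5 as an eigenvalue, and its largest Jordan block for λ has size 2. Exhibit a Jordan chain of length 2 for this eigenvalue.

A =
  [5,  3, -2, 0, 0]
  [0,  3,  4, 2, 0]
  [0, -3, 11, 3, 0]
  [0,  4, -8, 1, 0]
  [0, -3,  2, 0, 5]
A Jordan chain for λ = 5 of length 2:
v_1 = (3, -2, -3, 4, -3)ᵀ
v_2 = (0, 1, 0, 0, 0)ᵀ

Let N = A − (5)·I. We want v_2 with N^2 v_2 = 0 but N^1 v_2 ≠ 0; then v_{j-1} := N · v_j for j = 2, …, 2.

Pick v_2 = (0, 1, 0, 0, 0)ᵀ.
Then v_1 = N · v_2 = (3, -2, -3, 4, -3)ᵀ.

Sanity check: (A − (5)·I) v_1 = (0, 0, 0, 0, 0)ᵀ = 0. ✓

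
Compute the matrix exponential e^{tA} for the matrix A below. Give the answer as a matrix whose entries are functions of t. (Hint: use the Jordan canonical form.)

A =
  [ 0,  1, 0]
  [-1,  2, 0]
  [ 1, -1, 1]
e^{tA} =
  [-t*exp(t) + exp(t), t*exp(t), 0]
  [-t*exp(t), t*exp(t) + exp(t), 0]
  [t*exp(t), -t*exp(t), exp(t)]

Strategy: write A = P · J · P⁻¹ where J is a Jordan canonical form, so e^{tA} = P · e^{tJ} · P⁻¹, and e^{tJ} can be computed block-by-block.

A has Jordan form
J =
  [1, 1, 0]
  [0, 1, 0]
  [0, 0, 1]
(up to reordering of blocks).

Per-block formulas:
  For a 2×2 Jordan block J_2(1): exp(t · J_2(1)) = e^(1t)·(I + t·N), where N is the 2×2 nilpotent shift.
  For a 1×1 block at λ = 1: exp(t · [1]) = [e^(1t)].

After assembling e^{tJ} and conjugating by P, we get:

e^{tA} =
  [-t*exp(t) + exp(t), t*exp(t), 0]
  [-t*exp(t), t*exp(t) + exp(t), 0]
  [t*exp(t), -t*exp(t), exp(t)]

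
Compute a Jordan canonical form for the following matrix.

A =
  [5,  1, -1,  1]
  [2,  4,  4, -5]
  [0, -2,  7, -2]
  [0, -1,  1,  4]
J_3(5) ⊕ J_1(5)

The characteristic polynomial is
  det(x·I − A) = x^4 - 20*x^3 + 150*x^2 - 500*x + 625 = (x - 5)^4

Eigenvalues and multiplicities (the geometric multiplicity of λ is n − rank(A − λI), which equals the number of Jordan blocks for λ):
  λ = 5: algebraic multiplicity = 4, geometric multiplicity = 2

Determining the block sizes for each eigenvalue:
  λ = 5: with am = 4 and gm = 2, the partition is not yet determined (e.g. several partitions of 4 into 2 parts exist). Let N = A − (5)·I. Computing rank(N^1) = 2, rank(N^2) = 1, rank(N^3) = 0; the number of blocks of size ≥ j is rank(N^{j−1}) − rank(N^j), giving [2, 1, 1]. So we have 1 block(s) of size 3, 1 block(s) of size 1 → block sizes [3, 1]

Assembling the blocks gives a Jordan form
J =
  [5, 1, 0, 0]
  [0, 5, 1, 0]
  [0, 0, 5, 0]
  [0, 0, 0, 5]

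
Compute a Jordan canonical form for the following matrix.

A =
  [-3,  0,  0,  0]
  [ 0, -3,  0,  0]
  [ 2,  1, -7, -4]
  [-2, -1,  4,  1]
J_2(-3) ⊕ J_1(-3) ⊕ J_1(-3)

The characteristic polynomial is
  det(x·I − A) = x^4 + 12*x^3 + 54*x^2 + 108*x + 81 = (x + 3)^4

Eigenvalues and multiplicities (the geometric multiplicity of λ is n − rank(A − λI), which equals the number of Jordan blocks for λ):
  λ = -3: algebraic multiplicity = 4, geometric multiplicity = 3

Determining the block sizes for each eigenvalue:
  λ = -3: 3 blocks summing to 4 forces exactly one block of size 2 and the rest size 1 → block sizes [2, 1, 1]

Assembling the blocks gives a Jordan form
J =
  [-3,  1,  0,  0]
  [ 0, -3,  0,  0]
  [ 0,  0, -3,  0]
  [ 0,  0,  0, -3]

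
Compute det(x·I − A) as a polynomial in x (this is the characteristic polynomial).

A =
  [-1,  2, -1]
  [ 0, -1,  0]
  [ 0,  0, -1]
x^3 + 3*x^2 + 3*x + 1

Expanding det(x·I − A) (e.g. by cofactor expansion or by noting that A is similar to its Jordan form J, which has the same characteristic polynomial as A) gives
  χ_A(x) = x^3 + 3*x^2 + 3*x + 1
which factors as (x + 1)^3. The eigenvalues (with algebraic multiplicities) are λ = -1 with multiplicity 3.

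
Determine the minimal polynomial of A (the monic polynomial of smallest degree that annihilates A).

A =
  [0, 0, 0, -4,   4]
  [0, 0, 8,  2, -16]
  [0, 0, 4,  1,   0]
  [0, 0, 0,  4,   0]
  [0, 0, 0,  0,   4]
x^3 - 8*x^2 + 16*x

The characteristic polynomial is χ_A(x) = x^2*(x - 4)^3, so the eigenvalues are known. The minimal polynomial is
  m_A(x) = Π_λ (x − λ)^{k_λ}
where k_λ is the size of the *largest* Jordan block for λ (equivalently, the smallest k with (A − λI)^k v = 0 for every generalised eigenvector v of λ).

  λ = 0: largest Jordan block has size 1, contributing (x − 0)
  λ = 4: largest Jordan block has size 2, contributing (x − 4)^2

So m_A(x) = x*(x - 4)^2 = x^3 - 8*x^2 + 16*x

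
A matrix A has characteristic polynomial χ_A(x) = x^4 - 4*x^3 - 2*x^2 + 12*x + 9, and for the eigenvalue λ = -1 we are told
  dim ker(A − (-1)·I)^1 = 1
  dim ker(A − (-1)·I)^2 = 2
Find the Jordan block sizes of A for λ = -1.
Block sizes for λ = -1: [2]

From the dimensions of kernels of powers, the number of Jordan blocks of size at least j is d_j − d_{j−1} where d_j = dim ker(N^j) (with d_0 = 0). Computing the differences gives [1, 1].
The number of blocks of size exactly k is (#blocks of size ≥ k) − (#blocks of size ≥ k + 1), so the partition is: 1 block(s) of size 2.
In nonincreasing order the block sizes are [2].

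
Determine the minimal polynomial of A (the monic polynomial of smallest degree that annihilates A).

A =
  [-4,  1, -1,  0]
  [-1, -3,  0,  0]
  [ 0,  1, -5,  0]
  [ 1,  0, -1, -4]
x^3 + 12*x^2 + 48*x + 64

The characteristic polynomial is χ_A(x) = (x + 4)^4, so the eigenvalues are known. The minimal polynomial is
  m_A(x) = Π_λ (x − λ)^{k_λ}
where k_λ is the size of the *largest* Jordan block for λ (equivalently, the smallest k with (A − λI)^k v = 0 for every generalised eigenvector v of λ).

  λ = -4: largest Jordan block has size 3, contributing (x + 4)^3

So m_A(x) = (x + 4)^3 = x^3 + 12*x^2 + 48*x + 64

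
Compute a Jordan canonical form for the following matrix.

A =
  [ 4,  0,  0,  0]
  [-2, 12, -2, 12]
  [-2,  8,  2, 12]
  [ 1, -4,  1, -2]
J_2(4) ⊕ J_1(4) ⊕ J_1(4)

The characteristic polynomial is
  det(x·I − A) = x^4 - 16*x^3 + 96*x^2 - 256*x + 256 = (x - 4)^4

Eigenvalues and multiplicities (the geometric multiplicity of λ is n − rank(A − λI), which equals the number of Jordan blocks for λ):
  λ = 4: algebraic multiplicity = 4, geometric multiplicity = 3

Determining the block sizes for each eigenvalue:
  λ = 4: 3 blocks summing to 4 forces exactly one block of size 2 and the rest size 1 → block sizes [2, 1, 1]

Assembling the blocks gives a Jordan form
J =
  [4, 1, 0, 0]
  [0, 4, 0, 0]
  [0, 0, 4, 0]
  [0, 0, 0, 4]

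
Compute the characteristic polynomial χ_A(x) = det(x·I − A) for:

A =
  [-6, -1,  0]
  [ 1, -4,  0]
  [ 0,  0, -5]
x^3 + 15*x^2 + 75*x + 125

Expanding det(x·I − A) (e.g. by cofactor expansion or by noting that A is similar to its Jordan form J, which has the same characteristic polynomial as A) gives
  χ_A(x) = x^3 + 15*x^2 + 75*x + 125
which factors as (x + 5)^3. The eigenvalues (with algebraic multiplicities) are λ = -5 with multiplicity 3.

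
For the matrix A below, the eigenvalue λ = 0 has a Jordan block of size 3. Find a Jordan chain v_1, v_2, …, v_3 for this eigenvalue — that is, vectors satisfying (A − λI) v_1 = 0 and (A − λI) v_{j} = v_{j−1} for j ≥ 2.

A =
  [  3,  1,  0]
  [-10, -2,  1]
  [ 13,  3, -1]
A Jordan chain for λ = 0 of length 3:
v_1 = (-1, 3, -4)ᵀ
v_2 = (3, -10, 13)ᵀ
v_3 = (1, 0, 0)ᵀ

Let N = A − (0)·I. We want v_3 with N^3 v_3 = 0 but N^2 v_3 ≠ 0; then v_{j-1} := N · v_j for j = 3, …, 2.

Pick v_3 = (1, 0, 0)ᵀ.
Then v_2 = N · v_3 = (3, -10, 13)ᵀ.
Then v_1 = N · v_2 = (-1, 3, -4)ᵀ.

Sanity check: (A − (0)·I) v_1 = (0, 0, 0)ᵀ = 0. ✓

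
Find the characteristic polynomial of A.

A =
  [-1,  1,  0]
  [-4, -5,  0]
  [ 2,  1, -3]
x^3 + 9*x^2 + 27*x + 27

Expanding det(x·I − A) (e.g. by cofactor expansion or by noting that A is similar to its Jordan form J, which has the same characteristic polynomial as A) gives
  χ_A(x) = x^3 + 9*x^2 + 27*x + 27
which factors as (x + 3)^3. The eigenvalues (with algebraic multiplicities) are λ = -3 with multiplicity 3.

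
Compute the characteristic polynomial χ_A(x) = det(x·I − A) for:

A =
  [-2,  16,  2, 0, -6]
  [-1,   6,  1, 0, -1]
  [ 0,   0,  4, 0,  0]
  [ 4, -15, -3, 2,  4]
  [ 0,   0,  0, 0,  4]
x^5 - 14*x^4 + 76*x^3 - 200*x^2 + 256*x - 128

Expanding det(x·I − A) (e.g. by cofactor expansion or by noting that A is similar to its Jordan form J, which has the same characteristic polynomial as A) gives
  χ_A(x) = x^5 - 14*x^4 + 76*x^3 - 200*x^2 + 256*x - 128
which factors as (x - 4)^2*(x - 2)^3. The eigenvalues (with algebraic multiplicities) are λ = 2 with multiplicity 3, λ = 4 with multiplicity 2.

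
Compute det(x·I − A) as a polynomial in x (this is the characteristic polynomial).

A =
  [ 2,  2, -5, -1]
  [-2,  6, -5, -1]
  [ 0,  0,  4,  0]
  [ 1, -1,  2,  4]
x^4 - 16*x^3 + 96*x^2 - 256*x + 256

Expanding det(x·I − A) (e.g. by cofactor expansion or by noting that A is similar to its Jordan form J, which has the same characteristic polynomial as A) gives
  χ_A(x) = x^4 - 16*x^3 + 96*x^2 - 256*x + 256
which factors as (x - 4)^4. The eigenvalues (with algebraic multiplicities) are λ = 4 with multiplicity 4.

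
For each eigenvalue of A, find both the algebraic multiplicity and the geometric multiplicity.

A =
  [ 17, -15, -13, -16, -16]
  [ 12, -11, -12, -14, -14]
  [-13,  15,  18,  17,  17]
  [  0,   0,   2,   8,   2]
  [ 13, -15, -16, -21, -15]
λ = -1: alg = 1, geom = 1; λ = 4: alg = 3, geom = 1; λ = 6: alg = 1, geom = 1

Step 1 — factor the characteristic polynomial to read off the algebraic multiplicities:
  χ_A(x) = (x - 6)*(x - 4)^3*(x + 1)

Step 2 — compute geometric multiplicities via the rank-nullity identity g(λ) = n − rank(A − λI):
  rank(A − (-1)·I) = 4, so dim ker(A − (-1)·I) = n − 4 = 1
  rank(A − (4)·I) = 4, so dim ker(A − (4)·I) = n − 4 = 1
  rank(A − (6)·I) = 4, so dim ker(A − (6)·I) = n − 4 = 1

Summary:
  λ = -1: algebraic multiplicity = 1, geometric multiplicity = 1
  λ = 4: algebraic multiplicity = 3, geometric multiplicity = 1
  λ = 6: algebraic multiplicity = 1, geometric multiplicity = 1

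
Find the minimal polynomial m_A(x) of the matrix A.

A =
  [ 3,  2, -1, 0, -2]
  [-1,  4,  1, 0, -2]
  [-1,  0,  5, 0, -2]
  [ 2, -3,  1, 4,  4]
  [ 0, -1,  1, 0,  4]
x^2 - 8*x + 16

The characteristic polynomial is χ_A(x) = (x - 4)^5, so the eigenvalues are known. The minimal polynomial is
  m_A(x) = Π_λ (x − λ)^{k_λ}
where k_λ is the size of the *largest* Jordan block for λ (equivalently, the smallest k with (A − λI)^k v = 0 for every generalised eigenvector v of λ).

  λ = 4: largest Jordan block has size 2, contributing (x − 4)^2

So m_A(x) = (x - 4)^2 = x^2 - 8*x + 16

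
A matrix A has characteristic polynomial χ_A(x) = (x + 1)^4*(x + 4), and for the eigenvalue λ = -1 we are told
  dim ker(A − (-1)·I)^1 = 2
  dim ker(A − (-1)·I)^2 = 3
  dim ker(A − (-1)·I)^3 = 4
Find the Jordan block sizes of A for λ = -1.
Block sizes for λ = -1: [3, 1]

From the dimensions of kernels of powers, the number of Jordan blocks of size at least j is d_j − d_{j−1} where d_j = dim ker(N^j) (with d_0 = 0). Computing the differences gives [2, 1, 1].
The number of blocks of size exactly k is (#blocks of size ≥ k) − (#blocks of size ≥ k + 1), so the partition is: 1 block(s) of size 1, 1 block(s) of size 3.
In nonincreasing order the block sizes are [3, 1].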